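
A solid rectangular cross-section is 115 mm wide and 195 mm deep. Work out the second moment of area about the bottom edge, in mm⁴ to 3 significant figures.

I_base ≈ 2.84 × 10⁸ mm⁴

The section: 115 × 195, A = 22 425 mm², y = 97.5 mm, Ī = 71 059 219 mm⁴.
Transfer it to the base of the section using Ī + A·d² with d = y − 0:
  the section: d = 97.5 mm → contributes +284 236 875 mm⁴
Total I = 284 236 875 mm⁴.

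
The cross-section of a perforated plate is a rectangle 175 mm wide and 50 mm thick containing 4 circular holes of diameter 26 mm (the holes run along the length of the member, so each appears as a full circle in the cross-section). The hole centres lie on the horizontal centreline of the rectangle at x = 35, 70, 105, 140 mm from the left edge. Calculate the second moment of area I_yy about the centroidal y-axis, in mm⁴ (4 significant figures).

I_yy ≈ 1.899 × 10⁷ mm⁴

Split into non-overlapping primitives; take the origin at the lower-left of the bounding box.
Plate: 175 × 50, A = 8 750 mm², x = 87.5 mm, Ī = 22 330 729 mm⁴.
Hole 1 (subtracted): ⌀26, A = 530.929 mm², x = 35 mm, Ī = 22431.8 mm⁴.
Hole 2 (subtracted): ⌀26, A = 530.929 mm², x = 70 mm, Ī = 22431.8 mm⁴.
Hole 3 (subtracted): ⌀26, A = 530.929 mm², x = 105 mm, Ī = 22431.8 mm⁴.
Hole 4 (subtracted): ⌀26, A = 530.929 mm², x = 140 mm, Ī = 22431.8 mm⁴.
By symmetry the centroid is at mid-width, x̄ = 87.5 mm.
Transfer each piece to the centroidal y-axis using Ī + A·d² with d = x − 87.5:
  plate: d = 0 mm → contributes +22 330 729 mm⁴
  hole 1: d = -52.5 mm → contributes −1 485 805 mm⁴
  hole 2: d = -17.5 mm → contributes −185 029 mm⁴
  hole 3: d = 17.5 mm → contributes −185 029 mm⁴
  hole 4: d = 52.5 mm → contributes −1 485 805 mm⁴
Total I = 18 989 061 mm⁴.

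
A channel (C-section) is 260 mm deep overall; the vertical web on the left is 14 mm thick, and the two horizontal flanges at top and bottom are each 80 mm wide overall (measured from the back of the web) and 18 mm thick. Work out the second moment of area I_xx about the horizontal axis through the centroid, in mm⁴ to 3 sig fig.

Split into non-overlapping primitives; take the origin at the lower-left of the bounding box.
Web: 14 × 260, A = 3 640 mm², y = 130 mm, Ī = 20 505 333 mm⁴.
Top flange (beyond web): 66 × 18, A = 1 188 mm², y = 251 mm, Ī = 32 076 mm⁴.
Bottom flange (beyond web): 66 × 18, A = 1 188 mm², y = 9 mm, Ī = 32 076 mm⁴.
By symmetry the centroid is at mid-height, ȳ = 130 mm.
Transfer each piece to the horizontal axis through the centroid using Ī + A·d² with d = y − 130:
  web: d = 0 mm → contributes +20 505 333 mm⁴
  top flange (beyond web): d = 121 mm → contributes +17 425 584 mm⁴
  bottom flange (beyond web): d = -121 mm → contributes +17 425 584 mm⁴
Total I = 55 356 501 mm⁴.

I_xx ≈ 5.54 × 10⁷ mm⁴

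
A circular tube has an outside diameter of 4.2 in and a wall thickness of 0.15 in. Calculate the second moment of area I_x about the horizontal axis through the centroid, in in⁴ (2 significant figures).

I_x ≈ 3.9 in⁴

Treat the section as a set of non-overlapping primitives; coordinates are from the bounding-box lower-left.
Outer circle: ⌀4.2, A = 13.85 in², y = 2.1 in, Ī = 15.27 in⁴.
Bore (subtracted): ⌀3.9, A = 11.95 in², y = 2.1 in, Ī = 11.36 in⁴.
By symmetry the centroid is at mid-height, ȳ = 2.1 in.
All pieces are centred on the horizontal axis through the centroid, so I = ΣĪ (holes subtracted) = 3.918 in⁴.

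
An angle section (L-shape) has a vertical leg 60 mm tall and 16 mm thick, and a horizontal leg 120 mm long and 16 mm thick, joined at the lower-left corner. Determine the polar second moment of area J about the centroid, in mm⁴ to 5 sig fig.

Decompose the section into non-overlapping parts with the origin at the bottom-left of its bounding rectangle.
Vertical leg: 16 × 60, A = 960 mm², y = 30 mm, Ī = 288 000 mm⁴.
Horizontal leg (remainder): 104 × 16, A = 1 664 mm², y = 8 mm, Ī = 35498.67 mm⁴.
Centroid: ȳ = ΣA·y / ΣA = 16.04878 mm.
Transfer each piece to the centroidal x-axis using Ī + A·d² with d = y − 16.04878:
  vertical leg: d = 13.95122 mm → contributes +474851.1 mm⁴
  horizontal leg (remainder): d = -8.04878 mm → contributes +143297.4 mm⁴
Total I = 618148.4 mm⁴.
For the y-axis: x̄ = 46.04878 mm.
Repeating about the centroidal y-axis gives I_y = 3 711 908 mm⁴.
Polar second moment: J = I_x + I_y = 4 330 057 mm⁴.

J ≈ 4.3301 × 10⁶ mm⁴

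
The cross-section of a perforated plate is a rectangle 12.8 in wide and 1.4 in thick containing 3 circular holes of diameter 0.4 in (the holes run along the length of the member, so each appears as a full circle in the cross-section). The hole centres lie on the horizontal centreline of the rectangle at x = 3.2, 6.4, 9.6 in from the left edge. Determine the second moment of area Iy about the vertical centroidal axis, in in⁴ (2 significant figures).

Treat the section as a set of non-overlapping primitives; coordinates are from the bounding-box lower-left.
Plate: 12.8 × 1.4, A = 17.92 in², x = 6.4 in, Ī = 244.7 in⁴.
Hole 1 (subtracted): ⌀0.4, A = 0.1257 in², x = 3.2 in, Ī = 0.001257 in⁴.
Hole 2 (subtracted): ⌀0.4, A = 0.1257 in², x = 6.4 in, Ī = 0.001257 in⁴.
Hole 3 (subtracted): ⌀0.4, A = 0.1257 in², x = 9.6 in, Ī = 0.001257 in⁴.
By symmetry the centroid is at mid-width, x̄ = 6.4 in.
Transfer each piece to the vertical centroidal axis using Ī + A·d² with d = x − 6.4:
  plate: d = 0 in → contributes +244.7 in⁴
  hole 1: d = -3.2 in → contributes −1.288 in⁴
  hole 2: d = 0 in → contributes −0.001257 in⁴
  hole 3: d = 3.2 in → contributes −1.288 in⁴
Total I = 242.1 in⁴.

Iy ≈ 240 in⁴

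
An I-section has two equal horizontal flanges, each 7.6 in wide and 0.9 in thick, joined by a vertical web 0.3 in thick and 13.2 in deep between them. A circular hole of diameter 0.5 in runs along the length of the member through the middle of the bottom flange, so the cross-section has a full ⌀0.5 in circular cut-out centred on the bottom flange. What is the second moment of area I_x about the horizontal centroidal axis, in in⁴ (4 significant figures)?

Decompose the section into non-overlapping parts with the origin at the bottom-left of its bounding rectangle.
Bottom flange: 7.6 × 0.9, A = 6.84 in², y = 0.45 in, Ī = 0.4617 in⁴.
Web: 0.3 × 13.2, A = 3.96 in², y = 7.5 in, Ī = 57.4992 in⁴.
Top flange: 7.6 × 0.9, A = 6.84 in², y = 14.55 in, Ī = 0.4617 in⁴.
Hole (subtracted): ⌀0.5, A = 0.19635 in², y = 0.45 in, Ī = 0.00306796 in⁴.
Centroid: ȳ = ΣA·y / ΣA = 7.57936 in.
Transfer each piece to the horizontal centroidal axis using Ī + A·d² with d = y − 7.57936:
  bottom flange: d = -7.12936 in → contributes +348.123 in⁴
  web: d = -0.0793563 in → contributes +57.5241 in⁴
  top flange: d = 6.97064 in → contributes +332.816 in⁴
  hole: d = -7.12936 in → contributes −9.98307 in⁴
Total I = 728.481 in⁴.

I_x ≈ 728.5 in⁴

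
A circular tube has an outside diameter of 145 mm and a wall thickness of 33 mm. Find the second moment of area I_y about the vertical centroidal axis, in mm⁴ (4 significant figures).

I_y ≈ 1.979 × 10⁷ mm⁴

Decompose the section into non-overlapping parts with the origin at the bottom-left of its bounding rectangle.
Outer circle: ⌀145, A = 16 513 mm², x = 72.5 mm, Ī = 21 699 109 mm⁴.
Bore (subtracted): ⌀79, A = 4901.67 mm², x = 72.5 mm, Ī = 1 911 958 mm⁴.
By symmetry the centroid is at mid-width, x̄ = 72.5 mm.
All pieces are centred on the vertical centroidal axis, so I = ΣĪ (holes subtracted) = 19 787 152 mm⁴.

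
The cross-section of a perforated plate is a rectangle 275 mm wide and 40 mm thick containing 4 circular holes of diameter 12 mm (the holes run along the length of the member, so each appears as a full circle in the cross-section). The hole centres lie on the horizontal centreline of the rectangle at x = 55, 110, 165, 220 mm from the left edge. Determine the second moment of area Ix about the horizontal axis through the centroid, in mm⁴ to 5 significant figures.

Ix ≈ 1.4626 × 10⁶ mm⁴

Decompose the section into non-overlapping parts with the origin at the bottom-left of its bounding rectangle.
Plate: 275 × 40, A = 11 000 mm², y = 20 mm, Ī = 1 466 667 mm⁴.
Hole 1 (subtracted): ⌀12, A = 113.0973 mm², y = 20 mm, Ī = 1017.876 mm⁴.
Hole 2 (subtracted): ⌀12, A = 113.0973 mm², y = 20 mm, Ī = 1017.876 mm⁴.
Hole 3 (subtracted): ⌀12, A = 113.0973 mm², y = 20 mm, Ī = 1017.876 mm⁴.
Hole 4 (subtracted): ⌀12, A = 113.0973 mm², y = 20 mm, Ī = 1017.876 mm⁴.
By symmetry the centroid is at mid-height, ȳ = 20 mm.
All pieces are centred on the horizontal axis through the centroid, so I = ΣĪ (holes subtracted) = 1 462 595 mm⁴.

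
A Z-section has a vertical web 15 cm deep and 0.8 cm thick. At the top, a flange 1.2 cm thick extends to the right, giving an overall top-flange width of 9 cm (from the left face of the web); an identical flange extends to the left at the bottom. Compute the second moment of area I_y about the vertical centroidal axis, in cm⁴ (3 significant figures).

Treat the section as a set of non-overlapping primitives; coordinates are from the bounding-box lower-left.
Web: 0.8 × 15, A = 12 cm², x = 8.6 cm, Ī = 0.64 cm⁴.
Top flange (beyond web): 8.2 × 1.2, A = 9.84 cm², x = 13.1 cm, Ī = 55.137 cm⁴.
Bottom flange (beyond web): 8.2 × 1.2, A = 9.84 cm², x = 4.1 cm, Ī = 55.137 cm⁴.
Centroid: x̄ = ΣA·x / ΣA = 8.6 cm.
Transfer each piece to the vertical centroidal axis using Ī + A·d² with d = x − 8.6:
  web: d = 0 cm → contributes +0.64 cm⁴
  top flange (beyond web): d = 4.5 cm → contributes +254.4 cm⁴
  bottom flange (beyond web): d = -4.5 cm → contributes +254.4 cm⁴
Total I = 509.43 cm⁴.

I_y ≈ 509 cm⁴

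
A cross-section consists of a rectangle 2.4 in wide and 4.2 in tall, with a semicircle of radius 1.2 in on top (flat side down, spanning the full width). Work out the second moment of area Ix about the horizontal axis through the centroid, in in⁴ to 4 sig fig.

Ix ≈ 27.62 in⁴

Decompose the section into non-overlapping parts with the origin at the bottom-left of its bounding rectangle.
Rectangular body: 2.4 × 4.2, A = 10.08 in², y = 2.1 in, Ī = 14.8176 in⁴.
Semicircular cap: semicircle r = 1.2, A = 2.26195 in², y = 4.7093 in, Ī = 0.227592 in⁴.
Centroid: ȳ = ΣA·y / ΣA = 2.57821 in.
Transfer each piece to the horizontal axis through the centroid using Ī + A·d² with d = y − 2.57821:
  rectangular body: d = -0.478214 in → contributes +17.1228 in⁴
  semicircular cap: d = 2.13108 in → contributes +10.5002 in⁴
Total I = 27.623 in⁴.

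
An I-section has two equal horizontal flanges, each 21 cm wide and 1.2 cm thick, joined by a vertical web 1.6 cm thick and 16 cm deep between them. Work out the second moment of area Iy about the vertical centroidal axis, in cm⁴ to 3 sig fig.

Iy ≈ 1860 cm⁴

Decompose the section into non-overlapping parts with the origin at the bottom-left of its bounding rectangle.
Bottom flange: 21 × 1.2, A = 25.2 cm², x = 10.5 cm, Ī = 926.1 cm⁴.
Web: 1.6 × 16, A = 25.6 cm², x = 10.5 cm, Ī = 5.4613 cm⁴.
Top flange: 21 × 1.2, A = 25.2 cm², x = 10.5 cm, Ī = 926.1 cm⁴.
By symmetry the centroid is at mid-width, x̄ = 10.5 cm.
All pieces are centred on the vertical centroidal axis, so I = ΣĪ = 1857.7 cm⁴.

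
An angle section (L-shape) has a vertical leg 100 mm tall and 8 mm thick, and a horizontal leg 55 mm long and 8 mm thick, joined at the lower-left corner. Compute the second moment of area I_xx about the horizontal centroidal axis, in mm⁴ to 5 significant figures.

Treat the section as a set of non-overlapping primitives; coordinates are from the bounding-box lower-left.
Vertical leg: 8 × 100, A = 800 mm², y = 50 mm, Ī = 666666.7 mm⁴.
Horizontal leg (remainder): 47 × 8, A = 376 mm², y = 4 mm, Ī = 2005.333 mm⁴.
Centroid: ȳ = ΣA·y / ΣA = 35.29252 mm.
Transfer each piece to the horizontal centroidal axis using Ī + A·d² with d = y − 35.29252:
  vertical leg: d = 14.70748 mm → contributes +839714.7 mm⁴
  horizontal leg (remainder): d = -31.29252 mm → contributes +370192.7 mm⁴
Total I = 1 209 907 mm⁴.

I_xx ≈ 1.2099 × 10⁶ mm⁴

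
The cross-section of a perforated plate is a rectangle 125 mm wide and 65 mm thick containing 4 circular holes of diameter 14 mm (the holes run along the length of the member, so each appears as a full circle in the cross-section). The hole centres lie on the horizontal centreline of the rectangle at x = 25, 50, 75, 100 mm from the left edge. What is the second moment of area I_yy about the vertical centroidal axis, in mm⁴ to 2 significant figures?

I_yy ≈ 1.0 × 10⁷ mm⁴

Break the section into simple shapes (no overlaps), measuring from the bottom-left corner of the bounding box.
Plate: 125 × 65, A = 8 125 mm², x = 62.5 mm, Ī = 10 579 427 mm⁴.
Hole 1 (subtracted): ⌀14, A = 153.9 mm², x = 25 mm, Ī = 1 886 mm⁴.
Hole 2 (subtracted): ⌀14, A = 153.9 mm², x = 50 mm, Ī = 1 886 mm⁴.
Hole 3 (subtracted): ⌀14, A = 153.9 mm², x = 75 mm, Ī = 1 886 mm⁴.
Hole 4 (subtracted): ⌀14, A = 153.9 mm², x = 100 mm, Ī = 1 886 mm⁴.
By symmetry the centroid is at mid-width, x̄ = 62.5 mm.
Transfer each piece to the vertical centroidal axis using Ī + A·d² with d = x − 62.5:
  plate: d = 0 mm → contributes +10 579 427 mm⁴
  hole 1: d = -37.5 mm → contributes −218 361 mm⁴
  hole 2: d = -12.5 mm → contributes −25 939 mm⁴
  hole 3: d = 12.5 mm → contributes −25 939 mm⁴
  hole 4: d = 37.5 mm → contributes −218 361 mm⁴
Total I = 10 090 828 mm⁴.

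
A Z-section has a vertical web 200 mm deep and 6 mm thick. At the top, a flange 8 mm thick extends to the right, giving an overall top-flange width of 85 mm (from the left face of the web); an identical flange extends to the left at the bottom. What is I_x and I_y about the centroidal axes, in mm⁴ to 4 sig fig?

Split into non-overlapping primitives; take the origin at the lower-left of the bounding box.
Web: 6 × 200, A = 1 200 mm², y = 100 mm, Ī = 4 000 000 mm⁴.
Top flange (beyond web): 79 × 8, A = 632 mm², y = 196 mm, Ī = 3370.67 mm⁴.
Bottom flange (beyond web): 79 × 8, A = 632 mm², y = 4 mm, Ī = 3370.67 mm⁴.
Centroid: ȳ = ΣA·y / ΣA = 100 mm.
Transfer each piece to the centroidal x-axis using Ī + A·d² with d = y − 100:
  web: d = 0 mm → contributes +4 000 000 mm⁴
  top flange (beyond web): d = 96 mm → contributes +5 827 883 mm⁴
  bottom flange (beyond web): d = -96 mm → contributes +5 827 883 mm⁴
Total I = 15 655 765 mm⁴.
For the y-axis: x̄ = 82 mm.
Repeating about the centroidal y-axis gives I_y = 2 944 085 mm⁴.

I_x ≈ 1.566 × 10⁷ mm⁴, I_y ≈ 2.944 × 10⁶ mm⁴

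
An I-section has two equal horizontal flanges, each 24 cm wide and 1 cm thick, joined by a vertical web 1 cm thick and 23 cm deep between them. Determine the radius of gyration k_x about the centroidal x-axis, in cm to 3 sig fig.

k_x ≈ 10.6 cm

Treat the section as a set of non-overlapping primitives; coordinates are from the bounding-box lower-left.
Bottom flange: 24 × 1, A = 24 cm², y = 0.5 cm, Ī = 2 cm⁴.
Web: 1 × 23, A = 23 cm², y = 12.5 cm, Ī = 1013.9 cm⁴.
Top flange: 24 × 1, A = 24 cm², y = 24.5 cm, Ī = 2 cm⁴.
By symmetry the centroid is at mid-height, ȳ = 12.5 cm.
Transfer each piece to the centroidal x-axis using Ī + A·d² with d = y − 12.5:
  bottom flange: d = -12 cm → contributes +3 458 cm⁴
  web: d = 0 cm → contributes +1013.9 cm⁴
  top flange: d = 12 cm → contributes +3 458 cm⁴
Total I = 7929.9 cm⁴.
Radius of gyration: k = √(I/A) = √(7929.9 / 71) = 10.568 cm.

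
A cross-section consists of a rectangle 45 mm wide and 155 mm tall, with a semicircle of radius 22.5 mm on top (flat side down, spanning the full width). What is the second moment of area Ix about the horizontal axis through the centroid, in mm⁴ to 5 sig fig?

Ix ≈ 1.9402 × 10⁷ mm⁴

Split into non-overlapping primitives; take the origin at the lower-left of the bounding box.
Rectangular body: 45 × 155, A = 6 975 mm², y = 77.5 mm, Ī = 13 964 531 mm⁴.
Semicircular cap: semicircle r = 22.5, A = 795.2156 mm², y = 164.5493 mm, Ī = 28129.51 mm⁴.
Centroid: ȳ = ΣA·y / ΣA = 86.40876 mm.
Transfer each piece to the horizontal axis through the centroid using Ī + A·d² with d = y − 86.40876:
  rectangular body: d = -8.908757 mm → contributes +14 518 109 mm⁴
  semicircular cap: d = 78.14054 mm → contributes +4 883 672 mm⁴
Total I = 19 401 780 mm⁴.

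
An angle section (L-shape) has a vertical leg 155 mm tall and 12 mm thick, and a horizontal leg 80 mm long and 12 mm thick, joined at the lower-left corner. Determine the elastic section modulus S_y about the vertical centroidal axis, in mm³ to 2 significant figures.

S_y ≈ 2.0 × 10⁴ mm³

Split into non-overlapping primitives; take the origin at the lower-left of the bounding box.
Vertical leg: 12 × 155, A = 1 860 mm², x = 6 mm, Ī = 22 320 mm⁴.
Horizontal leg (remainder): 68 × 12, A = 816 mm², x = 46 mm, Ī = 314 432 mm⁴.
Centroid: x̄ = ΣA·x / ΣA = 18.2 mm.
Transfer each piece to the vertical centroidal axis using Ī + A·d² with d = x − 18.2:
  vertical leg: d = -12.2 mm → contributes +299 040 mm⁴
  horizontal leg (remainder): d = 27.8 mm → contributes +945 192 mm⁴
Total I = 1 244 232 mm⁴.
Extreme fibre distance c = 61.8 mm; S = I/c = 20 132 mm³.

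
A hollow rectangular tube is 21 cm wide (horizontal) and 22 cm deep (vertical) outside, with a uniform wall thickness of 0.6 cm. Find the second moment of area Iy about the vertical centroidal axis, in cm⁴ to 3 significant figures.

Iy ≈ 3520 cm⁴

Decompose the section into non-overlapping parts with the origin at the bottom-left of its bounding rectangle.
Outer rectangle: 21 × 22, A = 462 cm², x = 10.5 cm, Ī = 16 979 cm⁴.
Inner void (subtracted): 19.8 × 20.8, A = 411.84 cm², x = 10.5 cm, Ī = 13 455 cm⁴.
By symmetry the centroid is at mid-width, x̄ = 10.5 cm.
All pieces are centred on the vertical centroidal axis, so I = ΣĪ (holes subtracted) = 3523.7 cm⁴.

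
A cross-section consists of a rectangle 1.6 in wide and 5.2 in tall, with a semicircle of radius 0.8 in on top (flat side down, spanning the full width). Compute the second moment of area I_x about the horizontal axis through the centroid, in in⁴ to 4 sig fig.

Split into non-overlapping primitives; take the origin at the lower-left of the bounding box.
Rectangular body: 1.6 × 5.2, A = 8.32 in², y = 2.6 in, Ī = 18.7477 in⁴.
Semicircular cap: semicircle r = 0.8, A = 1.00531 in², y = 5.53953 in, Ī = 0.0449565 in⁴.
Centroid: ȳ = ΣA·y / ΣA = 2.91689 in.
Transfer each piece to the horizontal axis through the centroid using Ī + A·d² with d = y − 2.91689:
  rectangular body: d = -0.316894 in → contributes +19.5832 in⁴
  semicircular cap: d = 2.62264 in → contributes +6.9597 in⁴
Total I = 26.5429 in⁴.

I_x ≈ 26.54 in⁴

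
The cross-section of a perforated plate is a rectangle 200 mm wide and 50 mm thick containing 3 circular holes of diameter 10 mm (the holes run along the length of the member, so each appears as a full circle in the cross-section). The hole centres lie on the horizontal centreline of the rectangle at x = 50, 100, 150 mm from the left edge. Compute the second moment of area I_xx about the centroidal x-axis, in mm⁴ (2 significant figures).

Break the section into simple shapes (no overlaps), measuring from the bottom-left corner of the bounding box.
Plate: 200 × 50, A = 10 000 mm², y = 25 mm, Ī = 2 083 333 mm⁴.
Hole 1 (subtracted): ⌀10, A = 78.54 mm², y = 25 mm, Ī = 490.9 mm⁴.
Hole 2 (subtracted): ⌀10, A = 78.54 mm², y = 25 mm, Ī = 490.9 mm⁴.
Hole 3 (subtracted): ⌀10, A = 78.54 mm², y = 25 mm, Ī = 490.9 mm⁴.
By symmetry the centroid is at mid-height, ȳ = 25 mm.
All pieces are centred on the centroidal x-axis, so I = ΣĪ (holes subtracted) = 2 081 861 mm⁴.

I_xx ≈ 2.1 × 10⁶ mm⁴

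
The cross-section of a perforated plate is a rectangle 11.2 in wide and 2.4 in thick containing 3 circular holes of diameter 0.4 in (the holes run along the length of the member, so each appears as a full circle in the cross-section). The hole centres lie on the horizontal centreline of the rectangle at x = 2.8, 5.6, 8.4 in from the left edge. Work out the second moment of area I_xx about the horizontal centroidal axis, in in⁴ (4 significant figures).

I_xx ≈ 12.90 in⁴

Treat the section as a set of non-overlapping primitives; coordinates are from the bounding-box lower-left.
Plate: 11.2 × 2.4, A = 26.88 in², y = 1.2 in, Ī = 12.9024 in⁴.
Hole 1 (subtracted): ⌀0.4, A = 0.125664 in², y = 1.2 in, Ī = 0.00125664 in⁴.
Hole 2 (subtracted): ⌀0.4, A = 0.125664 in², y = 1.2 in, Ī = 0.00125664 in⁴.
Hole 3 (subtracted): ⌀0.4, A = 0.125664 in², y = 1.2 in, Ī = 0.00125664 in⁴.
By symmetry the centroid is at mid-height, ȳ = 1.2 in.
All pieces are centred on the horizontal centroidal axis, so I = ΣĪ (holes subtracted) = 12.8986 in⁴.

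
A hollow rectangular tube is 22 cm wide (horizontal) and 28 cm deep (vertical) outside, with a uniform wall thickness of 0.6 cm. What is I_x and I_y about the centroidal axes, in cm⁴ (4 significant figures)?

I_x ≈ 6881 cm⁴, I_y ≈ 4748 cm⁴

Treat the section as a set of non-overlapping primitives; coordinates are from the bounding-box lower-left.
Outer rectangle: 22 × 28, A = 616 cm², y = 14 cm, Ī = 40245.3 cm⁴.
Inner void (subtracted): 20.8 × 26.8, A = 557.44 cm², y = 14 cm, Ī = 33364.6 cm⁴.
By symmetry the centroid is at mid-height, ȳ = 14 cm.
All pieces are centred on the centroidal x-axis, so I = ΣĪ (holes subtracted) = 6880.69 cm⁴.
Repeating about the centroidal y-axis gives I_y = 4747.76 cm⁴.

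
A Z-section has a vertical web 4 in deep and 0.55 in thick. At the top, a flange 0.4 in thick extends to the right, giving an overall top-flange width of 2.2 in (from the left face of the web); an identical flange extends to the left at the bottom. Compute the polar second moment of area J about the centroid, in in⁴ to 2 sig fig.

Decompose the section into non-overlapping parts with the origin at the bottom-left of its bounding rectangle.
Web: 0.55 × 4, A = 2.2 in², y = 2 in, Ī = 2.933 in⁴.
Top flange (beyond web): 1.65 × 0.4, A = 0.66 in², y = 3.8 in, Ī = 0.0088 in⁴.
Bottom flange (beyond web): 1.65 × 0.4, A = 0.66 in², y = 0.2 in, Ī = 0.0088 in⁴.
Centroid: ȳ = ΣA·y / ΣA = 2 in.
Transfer each piece to the centroidal x-axis using Ī + A·d² with d = y − 2:
  web: d = 0 in → contributes +2.933 in⁴
  top flange (beyond web): d = 1.8 in → contributes +2.147 in⁴
  bottom flange (beyond web): d = -1.8 in → contributes +2.147 in⁴
Total I = 7.228 in⁴.
For the y-axis: x̄ = 1.925 in.
Repeating about the centroidal y-axis gives I_y = 1.952 in⁴.
Polar second moment: J = I_x + I_y = 9.18 in⁴.

J ≈ 9.2 in⁴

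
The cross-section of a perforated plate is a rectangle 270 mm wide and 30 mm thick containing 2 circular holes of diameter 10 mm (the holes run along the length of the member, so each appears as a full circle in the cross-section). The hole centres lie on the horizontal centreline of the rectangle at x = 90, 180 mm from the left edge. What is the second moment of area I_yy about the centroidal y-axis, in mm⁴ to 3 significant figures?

Decompose the section into non-overlapping parts with the origin at the bottom-left of its bounding rectangle.
Plate: 270 × 30, A = 8 100 mm², x = 135 mm, Ī = 49 207 500 mm⁴.
Hole 1 (subtracted): ⌀10, A = 78.54 mm², x = 90 mm, Ī = 490.87 mm⁴.
Hole 2 (subtracted): ⌀10, A = 78.54 mm², x = 180 mm, Ī = 490.87 mm⁴.
By symmetry the centroid is at mid-width, x̄ = 135 mm.
Transfer each piece to the centroidal y-axis using Ī + A·d² with d = x − 135:
  plate: d = 0 mm → contributes +49 207 500 mm⁴
  hole 1: d = -45 mm → contributes −159 534 mm⁴
  hole 2: d = 45 mm → contributes −159 534 mm⁴
Total I = 48 888 432 mm⁴.

I_yy ≈ 4.89 × 10⁷ mm⁴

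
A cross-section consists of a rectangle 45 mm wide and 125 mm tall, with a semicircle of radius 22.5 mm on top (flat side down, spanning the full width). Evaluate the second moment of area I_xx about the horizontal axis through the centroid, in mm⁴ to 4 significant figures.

Decompose the section into non-overlapping parts with the origin at the bottom-left of its bounding rectangle.
Rectangular body: 45 × 125, A = 5 625 mm², y = 62.5 mm, Ī = 7 324 219 mm⁴.
Semicircular cap: semicircle r = 22.5, A = 795.216 mm², y = 134.549 mm, Ī = 28129.5 mm⁴.
Centroid: ȳ = ΣA·y / ΣA = 71.4241 mm.
Transfer each piece to the horizontal axis through the centroid using Ī + A·d² with d = y − 71.4241:
  rectangular body: d = -8.92411 mm → contributes +7 772 193 mm⁴
  semicircular cap: d = 63.1252 mm → contributes +3 196 896 mm⁴
Total I = 10 969 088 mm⁴.

I_xx ≈ 1.097 × 10⁷ mm⁴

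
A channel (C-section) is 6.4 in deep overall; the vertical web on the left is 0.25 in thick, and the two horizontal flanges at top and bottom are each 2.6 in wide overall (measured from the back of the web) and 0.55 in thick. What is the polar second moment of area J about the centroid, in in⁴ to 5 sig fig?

J ≈ 30.511 in⁴

Treat the section as a set of non-overlapping primitives; coordinates are from the bounding-box lower-left.
Web: 0.25 × 6.4, A = 1.6 in², y = 3.2 in, Ī = 5.461333 in⁴.
Top flange (beyond web): 2.35 × 0.55, A = 1.2925 in², y = 6.125 in, Ī = 0.03258177 in⁴.
Bottom flange (beyond web): 2.35 × 0.55, A = 1.2925 in², y = 0.275 in, Ī = 0.03258177 in⁴.
By symmetry the centroid is at mid-height, ȳ = 3.2 in.
Transfer each piece to the centroidal x-axis using Ī + A·d² with d = y − 3.2:
  web: d = 0 in → contributes +5.461333 in⁴
  top flange (beyond web): d = 2.925 in → contributes +11.09073 in⁴
  bottom flange (beyond web): d = -2.925 in → contributes +11.09073 in⁴
Total I = 27.64279 in⁴.
For the y-axis: x̄ = 0.9279869 in.
Repeating about the centroidal y-axis gives I_y = 2.868185 in⁴.
Polar second moment: J = I_x + I_y = 30.51097 in⁴.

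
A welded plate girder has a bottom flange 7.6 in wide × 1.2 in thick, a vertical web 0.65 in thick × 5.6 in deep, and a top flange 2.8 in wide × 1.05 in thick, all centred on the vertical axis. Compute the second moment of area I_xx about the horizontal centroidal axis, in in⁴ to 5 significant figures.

I_xx ≈ 120.09 in⁴

Treat the section as a set of non-overlapping primitives; coordinates are from the bounding-box lower-left.
Bottom plate: 7.6 × 1.2, A = 9.12 in², y = 0.6 in, Ī = 1.0944 in⁴.
Web plate: 0.65 × 5.6, A = 3.64 in², y = 4 in, Ī = 9.512533 in⁴.
Top plate: 2.8 × 1.05, A = 2.94 in², y = 7.325 in, Ī = 0.2701125 in⁴.
Centroid: ȳ = ΣA·y / ΣA = 2.647611 in.
Transfer each piece to the horizontal centroidal axis using Ī + A·d² with d = y − 2.647611:
  bottom plate: d = -2.047611 in → contributes +39.33194 in⁴
  web plate: d = 1.352389 in → contributes +16.16993 in⁴
  top plate: d = 4.677389 in → contributes +64.59133 in⁴
Total I = 120.0932 in⁴.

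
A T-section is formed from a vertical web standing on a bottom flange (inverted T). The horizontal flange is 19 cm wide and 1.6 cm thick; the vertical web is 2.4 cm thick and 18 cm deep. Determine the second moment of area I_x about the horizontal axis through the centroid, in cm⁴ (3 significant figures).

I_x ≈ 2890 cm⁴

Treat the section as a set of non-overlapping primitives; coordinates are from the bounding-box lower-left.
Flange: 19 × 1.6, A = 30.4 cm², y = 0.8 cm, Ī = 6.4853 cm⁴.
Web: 2.4 × 18, A = 43.2 cm², y = 10.6 cm, Ī = 1166.4 cm⁴.
Centroid: ȳ = ΣA·y / ΣA = 6.5522 cm.
Transfer each piece to the horizontal axis through the centroid using Ī + A·d² with d = y − 6.5522:
  flange: d = -5.7522 cm → contributes +1012.3 cm⁴
  web: d = 4.0478 cm → contributes +1874.2 cm⁴
Total I = 2886.6 cm⁴.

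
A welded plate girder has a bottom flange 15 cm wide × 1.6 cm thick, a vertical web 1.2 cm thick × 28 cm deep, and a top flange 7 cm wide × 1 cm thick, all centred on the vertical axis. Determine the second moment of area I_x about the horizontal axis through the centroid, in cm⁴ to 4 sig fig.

I_x ≈ 7933 cm⁴

Decompose the section into non-overlapping parts with the origin at the bottom-left of its bounding rectangle.
Bottom plate: 15 × 1.6, A = 24 cm², y = 0.8 cm, Ī = 5.12 cm⁴.
Web plate: 1.2 × 28, A = 33.6 cm², y = 15.6 cm, Ī = 2195.2 cm⁴.
Top plate: 7 × 1, A = 7 cm², y = 30.1 cm, Ī = 0.583333 cm⁴.
Centroid: ȳ = ΣA·y / ΣA = 11.6728 cm.
Transfer each piece to the horizontal axis through the centroid using Ī + A·d² with d = y − 11.6728:
  bottom plate: d = -10.8728 cm → contributes +2842.32 cm⁴
  web plate: d = 3.92724 cm → contributes +2713.42 cm⁴
  top plate: d = 18.4272 cm → contributes +2377.53 cm⁴
Total I = 7933.27 cm⁴.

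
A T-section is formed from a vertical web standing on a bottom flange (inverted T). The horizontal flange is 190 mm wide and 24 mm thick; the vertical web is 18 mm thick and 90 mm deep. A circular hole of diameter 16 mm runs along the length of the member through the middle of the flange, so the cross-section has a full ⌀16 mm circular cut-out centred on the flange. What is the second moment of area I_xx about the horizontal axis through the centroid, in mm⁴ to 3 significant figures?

I_xx ≈ 5.15 × 10⁶ mm⁴

Split into non-overlapping primitives; take the origin at the lower-left of the bounding box.
Flange: 190 × 24, A = 4 560 mm², y = 12 mm, Ī = 218 880 mm⁴.
Web: 18 × 90, A = 1 620 mm², y = 69 mm, Ī = 1 093 500 mm⁴.
Hole (subtracted): ⌀16, A = 201.06 mm², y = 12 mm, Ī = 3 217 mm⁴.
Centroid: ȳ = ΣA·y / ΣA = 27.444 mm.
Transfer each piece to the horizontal axis through the centroid using Ī + A·d² with d = y − 27.444:
  flange: d = -15.444 mm → contributes +1 306 548 mm⁴
  web: d = 41.556 mm → contributes +3 891 051 mm⁴
  hole: d = -15.444 mm → contributes −51 175 mm⁴
Total I = 5 146 424 mm⁴.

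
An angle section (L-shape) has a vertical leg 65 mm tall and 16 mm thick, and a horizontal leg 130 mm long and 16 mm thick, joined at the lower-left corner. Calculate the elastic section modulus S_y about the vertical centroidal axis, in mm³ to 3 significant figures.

Split into non-overlapping primitives; take the origin at the lower-left of the bounding box.
Vertical leg: 16 × 65, A = 1 040 mm², x = 8 mm, Ī = 22 187 mm⁴.
Horizontal leg (remainder): 114 × 16, A = 1 824 mm², x = 73 mm, Ī = 1 975 392 mm⁴.
Centroid: x̄ = ΣA·x / ΣA = 49.397 mm.
Transfer each piece to the vertical centroidal axis using Ī + A·d² with d = x − 49.397:
  vertical leg: d = -41.397 mm → contributes +1 804 416 mm⁴
  horizontal leg (remainder): d = 23.603 mm → contributes +2 991 576 mm⁴
Total I = 4 795 992 mm⁴.
Extreme fibre distance c = 80.603 mm; S = I/c = 59 501 mm³.

S_y ≈ 5.95 × 10⁴ mm³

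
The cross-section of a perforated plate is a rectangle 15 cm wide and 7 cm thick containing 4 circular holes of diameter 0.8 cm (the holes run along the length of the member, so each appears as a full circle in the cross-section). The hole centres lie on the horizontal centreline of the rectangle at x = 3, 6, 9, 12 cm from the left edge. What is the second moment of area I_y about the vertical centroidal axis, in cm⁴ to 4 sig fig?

Treat the section as a set of non-overlapping primitives; coordinates are from the bounding-box lower-left.
Plate: 15 × 7, A = 105 cm², x = 7.5 cm, Ī = 1968.75 cm⁴.
Hole 1 (subtracted): ⌀0.8, A = 0.502655 cm², x = 3 cm, Ī = 0.0201062 cm⁴.
Hole 2 (subtracted): ⌀0.8, A = 0.502655 cm², x = 6 cm, Ī = 0.0201062 cm⁴.
Hole 3 (subtracted): ⌀0.8, A = 0.502655 cm², x = 9 cm, Ī = 0.0201062 cm⁴.
Hole 4 (subtracted): ⌀0.8, A = 0.502655 cm², x = 12 cm, Ī = 0.0201062 cm⁴.
By symmetry the centroid is at mid-width, x̄ = 7.5 cm.
Transfer each piece to the vertical centroidal axis using Ī + A·d² with d = x − 7.5:
  plate: d = 0 cm → contributes +1968.75 cm⁴
  hole 1: d = -4.5 cm → contributes −10.1989 cm⁴
  hole 2: d = -1.5 cm → contributes −1.15108 cm⁴
  hole 3: d = 1.5 cm → contributes −1.15108 cm⁴
  hole 4: d = 4.5 cm → contributes −10.1989 cm⁴
Total I = 1946.05 cm⁴.

I_y ≈ 1946 cm⁴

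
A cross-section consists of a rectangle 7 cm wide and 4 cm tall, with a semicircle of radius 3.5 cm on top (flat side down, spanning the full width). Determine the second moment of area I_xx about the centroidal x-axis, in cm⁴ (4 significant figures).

I_xx ≈ 192.4 cm⁴

Split into non-overlapping primitives; take the origin at the lower-left of the bounding box.
Rectangular body: 7 × 4, A = 28 cm², y = 2 cm, Ī = 37.3333 cm⁴.
Semicircular cap: semicircle r = 3.5, A = 19.2423 cm², y = 5.48545 cm, Ī = 16.4704 cm⁴.
Centroid: ȳ = ΣA·y / ΣA = 3.41966 cm.
Transfer each piece to the centroidal x-axis using Ī + A·d² with d = y − 3.41966:
  rectangular body: d = -1.41966 cm → contributes +93.7653 cm⁴
  semicircular cap: d = 2.06579 cm → contributes +98.5864 cm⁴
Total I = 192.352 cm⁴.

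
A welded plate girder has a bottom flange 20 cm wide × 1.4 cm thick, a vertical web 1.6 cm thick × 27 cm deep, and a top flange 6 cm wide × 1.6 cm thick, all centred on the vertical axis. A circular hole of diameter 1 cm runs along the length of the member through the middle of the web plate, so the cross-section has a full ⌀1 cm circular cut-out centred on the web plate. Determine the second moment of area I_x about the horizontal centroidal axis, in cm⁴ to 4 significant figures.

Decompose the section into non-overlapping parts with the origin at the bottom-left of its bounding rectangle.
Bottom plate: 20 × 1.4, A = 28 cm², y = 0.7 cm, Ī = 4.57333 cm⁴.
Web plate: 1.6 × 27, A = 43.2 cm², y = 14.9 cm, Ī = 2624.4 cm⁴.
Top plate: 6 × 1.6, A = 9.6 cm², y = 29.2 cm, Ī = 2.048 cm⁴.
Hole (subtracted): ⌀1, A = 0.785398 cm², y = 14.9 cm, Ī = 0.0490874 cm⁴.
Centroid: ȳ = ΣA·y / ΣA = 11.6466 cm.
Transfer each piece to the horizontal centroidal axis using Ī + A·d² with d = y − 11.6466:
  bottom plate: d = -10.9466 cm → contributes +3359.75 cm⁴
  web plate: d = 3.25341 cm → contributes +3081.66 cm⁴
  top plate: d = 17.5534 cm → contributes +2960.02 cm⁴
  hole: d = 3.25341 cm → contributes −8.36225 cm⁴
Total I = 9393.07 cm⁴.

I_x ≈ 9393 cm⁴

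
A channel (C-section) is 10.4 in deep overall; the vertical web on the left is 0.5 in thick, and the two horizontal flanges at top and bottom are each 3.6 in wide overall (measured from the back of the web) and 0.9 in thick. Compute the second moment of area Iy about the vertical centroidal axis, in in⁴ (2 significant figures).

Iy ≈ 13 in⁴

Decompose the section into non-overlapping parts with the origin at the bottom-left of its bounding rectangle.
Web: 0.5 × 10.4, A = 5.2 in², x = 0.25 in, Ī = 0.1083 in⁴.
Top flange (beyond web): 3.1 × 0.9, A = 2.79 in², x = 2.05 in, Ī = 2.234 in⁴.
Bottom flange (beyond web): 3.1 × 0.9, A = 2.79 in², x = 2.05 in, Ī = 2.234 in⁴.
Centroid: x̄ = ΣA·x / ΣA = 1.182 in.
Transfer each piece to the vertical centroidal axis using Ī + A·d² with d = x − 1.182:
  web: d = -0.9317 in → contributes +4.623 in⁴
  top flange (beyond web): d = 0.8683 in → contributes +4.338 in⁴
  bottom flange (beyond web): d = 0.8683 in → contributes +4.338 in⁴
Total I = 13.3 in⁴.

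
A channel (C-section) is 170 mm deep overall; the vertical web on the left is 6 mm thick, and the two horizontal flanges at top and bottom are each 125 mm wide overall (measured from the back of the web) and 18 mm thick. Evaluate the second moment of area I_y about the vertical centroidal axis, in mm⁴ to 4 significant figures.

Break the section into simple shapes (no overlaps), measuring from the bottom-left corner of the bounding box.
Web: 6 × 170, A = 1 020 mm², x = 3 mm, Ī = 3 060 mm⁴.
Top flange (beyond web): 119 × 18, A = 2 142 mm², x = 65.5 mm, Ī = 2 527 739 mm⁴.
Bottom flange (beyond web): 119 × 18, A = 2 142 mm², x = 65.5 mm, Ī = 2 527 739 mm⁴.
Centroid: x̄ = ΣA·x / ΣA = 53.4808 mm.
Transfer each piece to the vertical centroidal axis using Ī + A·d² with d = x − 53.4808:
  web: d = -50.4808 mm → contributes +2 602 334 mm⁴
  top flange (beyond web): d = 12.0192 mm → contributes +2 837 176 mm⁴
  bottom flange (beyond web): d = 12.0192 mm → contributes +2 837 176 mm⁴
Total I = 8 276 686 mm⁴.

I_y ≈ 8.277 × 10⁶ mm⁴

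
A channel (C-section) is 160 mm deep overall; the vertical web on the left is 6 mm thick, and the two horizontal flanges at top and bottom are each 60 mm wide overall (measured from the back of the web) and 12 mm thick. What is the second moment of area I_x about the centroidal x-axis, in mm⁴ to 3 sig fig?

I_x ≈ 9.16 × 10⁶ mm⁴

Decompose the section into non-overlapping parts with the origin at the bottom-left of its bounding rectangle.
Web: 6 × 160, A = 960 mm², y = 80 mm, Ī = 2 048 000 mm⁴.
Top flange (beyond web): 54 × 12, A = 648 mm², y = 154 mm, Ī = 7 776 mm⁴.
Bottom flange (beyond web): 54 × 12, A = 648 mm², y = 6 mm, Ī = 7 776 mm⁴.
By symmetry the centroid is at mid-height, ȳ = 80 mm.
Transfer each piece to the centroidal x-axis using Ī + A·d² with d = y − 80:
  web: d = 0 mm → contributes +2 048 000 mm⁴
  top flange (beyond web): d = 74 mm → contributes +3 556 224 mm⁴
  bottom flange (beyond web): d = -74 mm → contributes +3 556 224 mm⁴
Total I = 9 160 448 mm⁴.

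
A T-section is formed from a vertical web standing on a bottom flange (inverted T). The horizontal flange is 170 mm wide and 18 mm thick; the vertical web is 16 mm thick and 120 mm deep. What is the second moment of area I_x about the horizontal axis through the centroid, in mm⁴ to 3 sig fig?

Break the section into simple shapes (no overlaps), measuring from the bottom-left corner of the bounding box.
Flange: 170 × 18, A = 3 060 mm², y = 9 mm, Ī = 82 620 mm⁴.
Web: 16 × 120, A = 1 920 mm², y = 78 mm, Ī = 2 304 000 mm⁴.
Centroid: ȳ = ΣA·y / ΣA = 35.602 mm.
Transfer each piece to the horizontal axis through the centroid using Ī + A·d² with d = y − 35.602:
  flange: d = -26.602 mm → contributes +2 248 146 mm⁴
  web: d = 42.398 mm → contributes +5 755 307 mm⁴
Total I = 8 003 453 mm⁴.

I_x ≈ 8.00 × 10⁶ mm⁴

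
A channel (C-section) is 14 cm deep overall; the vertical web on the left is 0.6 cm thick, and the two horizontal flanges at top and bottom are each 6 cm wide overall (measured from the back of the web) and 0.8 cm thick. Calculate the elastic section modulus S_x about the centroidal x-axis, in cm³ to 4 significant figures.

Split into non-overlapping primitives; take the origin at the lower-left of the bounding box.
Web: 0.6 × 14, A = 8.4 cm², y = 7 cm, Ī = 137.2 cm⁴.
Top flange (beyond web): 5.4 × 0.8, A = 4.32 cm², y = 13.6 cm, Ī = 0.2304 cm⁴.
Bottom flange (beyond web): 5.4 × 0.8, A = 4.32 cm², y = 0.4 cm, Ī = 0.2304 cm⁴.
By symmetry the centroid is at mid-height, ȳ = 7 cm.
Transfer each piece to the centroidal x-axis using Ī + A·d² with d = y − 7:
  web: d = 0 cm → contributes +137.2 cm⁴
  top flange (beyond web): d = 6.6 cm → contributes +188.41 cm⁴
  bottom flange (beyond web): d = -6.6 cm → contributes +188.41 cm⁴
Total I = 514.019 cm⁴.
Extreme fibre distance c = 7 cm; S = I/c = 73.4313 cm³.

S_x ≈ 73.43 cm³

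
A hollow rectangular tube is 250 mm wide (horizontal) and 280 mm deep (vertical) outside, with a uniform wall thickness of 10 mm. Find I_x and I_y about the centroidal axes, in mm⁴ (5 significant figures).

Treat the section as a set of non-overlapping primitives; coordinates are from the bounding-box lower-left.
Outer rectangle: 250 × 280, A = 70 000 mm², y = 140 mm, Ī = 457 333 333 mm⁴.
Inner void (subtracted): 230 × 260, A = 59 800 mm², y = 140 mm, Ī = 336 873 333 mm⁴.
By symmetry the centroid is at mid-height, ȳ = 140 mm.
All pieces are centred on the centroidal x-axis, so I = ΣĪ (holes subtracted) = 120 460 000 mm⁴.
Repeating about the centroidal y-axis gives I_y = 100 965 000 mm⁴.

I_x ≈ 1.2046 × 10⁸ mm⁴, I_y ≈ 1.0097 × 10⁸ mm⁴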